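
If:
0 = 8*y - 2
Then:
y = 1/4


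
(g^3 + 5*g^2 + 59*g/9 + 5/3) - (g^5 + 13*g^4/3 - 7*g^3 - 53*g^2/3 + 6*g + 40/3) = -g^5 - 13*g^4/3 + 8*g^3 + 68*g^2/3 + 5*g/9 - 35/3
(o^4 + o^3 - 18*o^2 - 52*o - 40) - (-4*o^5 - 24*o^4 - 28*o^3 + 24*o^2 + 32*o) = 4*o^5 + 25*o^4 + 29*o^3 - 42*o^2 - 84*o - 40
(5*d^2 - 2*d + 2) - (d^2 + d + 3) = 4*d^2 - 3*d - 1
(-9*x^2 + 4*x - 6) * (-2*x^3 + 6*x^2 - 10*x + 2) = 18*x^5 - 62*x^4 + 126*x^3 - 94*x^2 + 68*x - 12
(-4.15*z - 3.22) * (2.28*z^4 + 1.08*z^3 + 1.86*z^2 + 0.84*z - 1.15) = -9.462*z^5 - 11.8236*z^4 - 11.1966*z^3 - 9.4752*z^2 + 2.0677*z + 3.703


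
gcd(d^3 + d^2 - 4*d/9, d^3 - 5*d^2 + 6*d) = d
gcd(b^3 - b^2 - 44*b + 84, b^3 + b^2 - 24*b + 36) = b - 2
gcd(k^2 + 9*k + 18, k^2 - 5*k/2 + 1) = 1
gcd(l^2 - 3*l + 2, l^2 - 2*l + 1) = l - 1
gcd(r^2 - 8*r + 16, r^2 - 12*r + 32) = r - 4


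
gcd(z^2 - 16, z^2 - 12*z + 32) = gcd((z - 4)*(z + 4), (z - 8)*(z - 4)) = z - 4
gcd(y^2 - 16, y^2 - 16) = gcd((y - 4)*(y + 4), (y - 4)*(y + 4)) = y^2 - 16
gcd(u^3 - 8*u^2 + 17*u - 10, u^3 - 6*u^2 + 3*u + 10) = u^2 - 7*u + 10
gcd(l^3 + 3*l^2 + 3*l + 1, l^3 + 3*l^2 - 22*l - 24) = l + 1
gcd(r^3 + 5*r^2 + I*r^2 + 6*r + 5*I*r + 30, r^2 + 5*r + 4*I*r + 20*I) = r + 5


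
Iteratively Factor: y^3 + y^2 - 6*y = (y)*(y^2 + y - 6) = y*(y + 3)*(y - 2)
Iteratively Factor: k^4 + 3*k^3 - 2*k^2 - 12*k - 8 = (k - 2)*(k^3 + 5*k^2 + 8*k + 4) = (k - 2)*(k + 2)*(k^2 + 3*k + 2) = (k - 2)*(k + 2)^2*(k + 1)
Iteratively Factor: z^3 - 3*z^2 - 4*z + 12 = (z - 2)*(z^2 - z - 6) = (z - 2)*(z + 2)*(z - 3)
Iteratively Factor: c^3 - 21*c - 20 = (c + 4)*(c^2 - 4*c - 5) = (c + 1)*(c + 4)*(c - 5)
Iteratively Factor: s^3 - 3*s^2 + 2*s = (s - 1)*(s^2 - 2*s) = s*(s - 1)*(s - 2)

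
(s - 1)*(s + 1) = s^2 - 1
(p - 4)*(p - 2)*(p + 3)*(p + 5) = p^4 + 2*p^3 - 25*p^2 - 26*p + 120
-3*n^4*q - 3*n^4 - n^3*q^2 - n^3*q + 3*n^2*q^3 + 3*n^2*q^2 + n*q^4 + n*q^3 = (-n + q)*(n + q)*(3*n + q)*(n*q + n)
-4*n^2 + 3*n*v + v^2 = (-n + v)*(4*n + v)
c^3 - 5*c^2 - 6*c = c*(c - 6)*(c + 1)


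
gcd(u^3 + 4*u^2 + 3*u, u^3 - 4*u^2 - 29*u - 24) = u^2 + 4*u + 3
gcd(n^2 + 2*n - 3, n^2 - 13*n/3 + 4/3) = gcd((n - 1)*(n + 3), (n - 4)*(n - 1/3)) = 1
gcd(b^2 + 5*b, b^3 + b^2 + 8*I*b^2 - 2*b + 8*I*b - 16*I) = 1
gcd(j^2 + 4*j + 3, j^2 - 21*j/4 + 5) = 1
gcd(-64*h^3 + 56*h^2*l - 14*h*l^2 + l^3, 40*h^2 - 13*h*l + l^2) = 8*h - l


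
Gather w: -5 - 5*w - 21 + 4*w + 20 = -w - 6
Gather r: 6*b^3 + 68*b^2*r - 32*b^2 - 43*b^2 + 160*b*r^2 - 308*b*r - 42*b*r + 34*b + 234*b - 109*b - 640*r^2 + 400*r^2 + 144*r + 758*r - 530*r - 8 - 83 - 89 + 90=6*b^3 - 75*b^2 + 159*b + r^2*(160*b - 240) + r*(68*b^2 - 350*b + 372) - 90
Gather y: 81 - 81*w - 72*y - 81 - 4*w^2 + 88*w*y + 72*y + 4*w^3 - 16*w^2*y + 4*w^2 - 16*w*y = 4*w^3 - 81*w + y*(-16*w^2 + 72*w)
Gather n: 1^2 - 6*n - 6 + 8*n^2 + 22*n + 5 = 8*n^2 + 16*n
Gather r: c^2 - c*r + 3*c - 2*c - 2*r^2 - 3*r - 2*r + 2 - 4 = c^2 + c - 2*r^2 + r*(-c - 5) - 2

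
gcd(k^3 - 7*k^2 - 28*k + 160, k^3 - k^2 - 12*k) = k - 4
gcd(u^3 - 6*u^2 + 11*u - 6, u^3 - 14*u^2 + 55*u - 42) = u - 1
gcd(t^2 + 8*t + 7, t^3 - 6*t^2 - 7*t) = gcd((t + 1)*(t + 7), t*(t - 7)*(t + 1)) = t + 1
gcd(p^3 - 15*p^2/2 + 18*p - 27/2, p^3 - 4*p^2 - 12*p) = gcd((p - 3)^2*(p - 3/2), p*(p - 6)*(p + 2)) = 1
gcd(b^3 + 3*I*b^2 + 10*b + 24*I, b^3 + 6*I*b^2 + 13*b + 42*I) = b^2 - I*b + 6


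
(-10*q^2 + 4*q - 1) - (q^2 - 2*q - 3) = -11*q^2 + 6*q + 2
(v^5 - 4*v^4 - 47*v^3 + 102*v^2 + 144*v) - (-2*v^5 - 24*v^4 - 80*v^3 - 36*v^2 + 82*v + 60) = 3*v^5 + 20*v^4 + 33*v^3 + 138*v^2 + 62*v - 60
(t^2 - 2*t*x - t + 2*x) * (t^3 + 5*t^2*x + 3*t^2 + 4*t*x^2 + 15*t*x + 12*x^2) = t^5 + 3*t^4*x + 2*t^4 - 6*t^3*x^2 + 6*t^3*x - 3*t^3 - 8*t^2*x^3 - 12*t^2*x^2 - 9*t^2*x - 16*t*x^3 + 18*t*x^2 + 24*x^3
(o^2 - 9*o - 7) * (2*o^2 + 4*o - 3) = 2*o^4 - 14*o^3 - 53*o^2 - o + 21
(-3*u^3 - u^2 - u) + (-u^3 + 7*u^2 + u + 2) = -4*u^3 + 6*u^2 + 2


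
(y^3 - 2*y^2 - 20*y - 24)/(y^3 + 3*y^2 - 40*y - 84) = (y + 2)/(y + 7)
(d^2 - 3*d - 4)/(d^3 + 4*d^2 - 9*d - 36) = (d^2 - 3*d - 4)/(d^3 + 4*d^2 - 9*d - 36)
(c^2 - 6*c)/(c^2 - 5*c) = (c - 6)/(c - 5)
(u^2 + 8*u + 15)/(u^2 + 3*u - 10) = (u + 3)/(u - 2)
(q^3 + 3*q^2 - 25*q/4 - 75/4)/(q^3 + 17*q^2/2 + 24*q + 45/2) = (q - 5/2)/(q + 3)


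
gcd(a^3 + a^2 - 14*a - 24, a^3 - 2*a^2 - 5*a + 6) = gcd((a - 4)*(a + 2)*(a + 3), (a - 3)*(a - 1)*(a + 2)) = a + 2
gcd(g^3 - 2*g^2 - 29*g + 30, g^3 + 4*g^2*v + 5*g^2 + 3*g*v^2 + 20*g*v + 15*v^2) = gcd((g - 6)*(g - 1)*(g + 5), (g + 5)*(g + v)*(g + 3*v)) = g + 5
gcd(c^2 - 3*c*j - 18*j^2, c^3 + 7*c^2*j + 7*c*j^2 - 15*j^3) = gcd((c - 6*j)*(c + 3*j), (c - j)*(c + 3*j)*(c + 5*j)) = c + 3*j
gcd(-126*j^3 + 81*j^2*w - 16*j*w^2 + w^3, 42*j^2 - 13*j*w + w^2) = 42*j^2 - 13*j*w + w^2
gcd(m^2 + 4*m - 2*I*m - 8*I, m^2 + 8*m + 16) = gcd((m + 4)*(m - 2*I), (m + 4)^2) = m + 4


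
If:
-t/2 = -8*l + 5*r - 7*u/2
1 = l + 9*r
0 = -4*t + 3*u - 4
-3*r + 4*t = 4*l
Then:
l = -107/297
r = 404/2673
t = -20/81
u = 244/243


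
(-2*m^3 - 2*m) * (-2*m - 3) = 4*m^4 + 6*m^3 + 4*m^2 + 6*m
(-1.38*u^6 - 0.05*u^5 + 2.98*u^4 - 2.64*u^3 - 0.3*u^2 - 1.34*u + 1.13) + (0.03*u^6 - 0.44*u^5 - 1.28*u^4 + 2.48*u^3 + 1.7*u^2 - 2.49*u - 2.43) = -1.35*u^6 - 0.49*u^5 + 1.7*u^4 - 0.16*u^3 + 1.4*u^2 - 3.83*u - 1.3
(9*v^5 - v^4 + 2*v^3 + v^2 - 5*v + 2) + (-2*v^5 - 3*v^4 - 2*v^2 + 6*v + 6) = 7*v^5 - 4*v^4 + 2*v^3 - v^2 + v + 8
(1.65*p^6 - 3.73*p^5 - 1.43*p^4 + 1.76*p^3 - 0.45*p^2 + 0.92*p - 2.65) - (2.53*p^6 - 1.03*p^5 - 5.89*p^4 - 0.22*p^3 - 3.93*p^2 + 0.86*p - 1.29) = -0.88*p^6 - 2.7*p^5 + 4.46*p^4 + 1.98*p^3 + 3.48*p^2 + 0.0600000000000001*p - 1.36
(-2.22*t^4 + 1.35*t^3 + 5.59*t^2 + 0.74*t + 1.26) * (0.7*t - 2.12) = -1.554*t^5 + 5.6514*t^4 + 1.051*t^3 - 11.3328*t^2 - 0.6868*t - 2.6712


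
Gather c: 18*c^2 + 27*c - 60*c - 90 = 18*c^2 - 33*c - 90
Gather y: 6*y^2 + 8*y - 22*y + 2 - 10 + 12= 6*y^2 - 14*y + 4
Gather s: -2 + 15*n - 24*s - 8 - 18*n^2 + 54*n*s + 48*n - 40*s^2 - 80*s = -18*n^2 + 63*n - 40*s^2 + s*(54*n - 104) - 10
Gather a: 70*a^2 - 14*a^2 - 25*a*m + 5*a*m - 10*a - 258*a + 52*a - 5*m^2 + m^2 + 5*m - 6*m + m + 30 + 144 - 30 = 56*a^2 + a*(-20*m - 216) - 4*m^2 + 144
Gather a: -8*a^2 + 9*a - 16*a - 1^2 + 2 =-8*a^2 - 7*a + 1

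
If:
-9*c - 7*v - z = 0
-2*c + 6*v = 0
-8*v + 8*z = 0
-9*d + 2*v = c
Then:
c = 0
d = 0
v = 0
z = 0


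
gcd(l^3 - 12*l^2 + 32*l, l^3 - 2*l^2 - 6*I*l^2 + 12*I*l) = l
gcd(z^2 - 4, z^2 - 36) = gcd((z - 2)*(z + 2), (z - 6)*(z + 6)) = 1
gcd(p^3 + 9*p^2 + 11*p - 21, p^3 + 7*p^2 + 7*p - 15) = p^2 + 2*p - 3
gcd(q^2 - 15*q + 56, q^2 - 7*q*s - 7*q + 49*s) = q - 7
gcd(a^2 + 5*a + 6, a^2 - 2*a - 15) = a + 3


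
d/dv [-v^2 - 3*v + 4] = -2*v - 3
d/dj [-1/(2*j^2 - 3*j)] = (4*j - 3)/(j^2*(2*j - 3)^2)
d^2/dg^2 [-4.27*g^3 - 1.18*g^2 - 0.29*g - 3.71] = -25.62*g - 2.36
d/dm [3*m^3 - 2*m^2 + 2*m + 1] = 9*m^2 - 4*m + 2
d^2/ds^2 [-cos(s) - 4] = cos(s)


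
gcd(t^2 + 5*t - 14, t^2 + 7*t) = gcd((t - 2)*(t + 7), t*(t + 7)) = t + 7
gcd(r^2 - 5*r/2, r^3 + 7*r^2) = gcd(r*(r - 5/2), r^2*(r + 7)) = r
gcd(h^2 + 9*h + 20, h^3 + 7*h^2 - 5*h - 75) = h + 5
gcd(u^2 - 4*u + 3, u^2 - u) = u - 1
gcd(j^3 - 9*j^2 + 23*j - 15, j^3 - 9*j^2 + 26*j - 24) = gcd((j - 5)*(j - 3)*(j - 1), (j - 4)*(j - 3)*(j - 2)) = j - 3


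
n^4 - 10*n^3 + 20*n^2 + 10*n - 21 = (n - 7)*(n - 3)*(n - 1)*(n + 1)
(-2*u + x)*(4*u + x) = -8*u^2 + 2*u*x + x^2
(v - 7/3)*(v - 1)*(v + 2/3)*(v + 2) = v^4 - 2*v^3/3 - 47*v^2/9 + 16*v/9 + 28/9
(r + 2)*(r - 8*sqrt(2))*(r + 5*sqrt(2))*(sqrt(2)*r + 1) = sqrt(2)*r^4 - 5*r^3 + 2*sqrt(2)*r^3 - 83*sqrt(2)*r^2 - 10*r^2 - 166*sqrt(2)*r - 80*r - 160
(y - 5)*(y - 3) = y^2 - 8*y + 15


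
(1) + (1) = 2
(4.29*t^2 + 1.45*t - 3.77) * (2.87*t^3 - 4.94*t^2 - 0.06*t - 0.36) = 12.3123*t^5 - 17.0311*t^4 - 18.2403*t^3 + 16.9924*t^2 - 0.2958*t + 1.3572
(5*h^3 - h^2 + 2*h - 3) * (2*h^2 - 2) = 10*h^5 - 2*h^4 - 6*h^3 - 4*h^2 - 4*h + 6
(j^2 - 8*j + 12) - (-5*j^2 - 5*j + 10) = 6*j^2 - 3*j + 2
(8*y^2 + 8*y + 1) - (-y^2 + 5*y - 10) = 9*y^2 + 3*y + 11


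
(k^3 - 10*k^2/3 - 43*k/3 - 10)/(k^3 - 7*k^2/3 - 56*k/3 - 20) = (k + 1)/(k + 2)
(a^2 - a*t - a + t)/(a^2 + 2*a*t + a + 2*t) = (a^2 - a*t - a + t)/(a^2 + 2*a*t + a + 2*t)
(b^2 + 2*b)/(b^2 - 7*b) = (b + 2)/(b - 7)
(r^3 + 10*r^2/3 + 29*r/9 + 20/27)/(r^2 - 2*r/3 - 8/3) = (r^2 + 2*r + 5/9)/(r - 2)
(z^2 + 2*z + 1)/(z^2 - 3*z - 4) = (z + 1)/(z - 4)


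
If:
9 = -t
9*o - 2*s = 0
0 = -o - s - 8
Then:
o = -16/11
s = -72/11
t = -9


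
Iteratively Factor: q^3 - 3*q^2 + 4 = (q - 2)*(q^2 - q - 2) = (q - 2)*(q + 1)*(q - 2)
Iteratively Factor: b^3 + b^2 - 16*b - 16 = (b - 4)*(b^2 + 5*b + 4) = (b - 4)*(b + 1)*(b + 4)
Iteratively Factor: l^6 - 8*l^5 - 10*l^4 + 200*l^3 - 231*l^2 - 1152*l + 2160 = (l - 5)*(l^5 - 3*l^4 - 25*l^3 + 75*l^2 + 144*l - 432) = (l - 5)*(l + 3)*(l^4 - 6*l^3 - 7*l^2 + 96*l - 144) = (l - 5)*(l - 3)*(l + 3)*(l^3 - 3*l^2 - 16*l + 48) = (l - 5)*(l - 3)^2*(l + 3)*(l^2 - 16) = (l - 5)*(l - 4)*(l - 3)^2*(l + 3)*(l + 4)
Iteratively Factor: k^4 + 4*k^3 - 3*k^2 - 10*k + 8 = (k + 4)*(k^3 - 3*k + 2) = (k + 2)*(k + 4)*(k^2 - 2*k + 1) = (k - 1)*(k + 2)*(k + 4)*(k - 1)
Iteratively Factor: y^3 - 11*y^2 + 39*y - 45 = (y - 3)*(y^2 - 8*y + 15) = (y - 5)*(y - 3)*(y - 3)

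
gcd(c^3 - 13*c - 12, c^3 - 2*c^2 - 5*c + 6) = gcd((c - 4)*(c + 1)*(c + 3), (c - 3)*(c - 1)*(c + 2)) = 1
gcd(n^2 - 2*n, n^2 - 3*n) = n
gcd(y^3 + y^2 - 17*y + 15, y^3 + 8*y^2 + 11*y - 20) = y^2 + 4*y - 5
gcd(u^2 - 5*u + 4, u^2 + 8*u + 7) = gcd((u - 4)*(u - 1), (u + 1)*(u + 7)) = 1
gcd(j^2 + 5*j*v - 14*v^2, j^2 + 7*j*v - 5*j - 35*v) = j + 7*v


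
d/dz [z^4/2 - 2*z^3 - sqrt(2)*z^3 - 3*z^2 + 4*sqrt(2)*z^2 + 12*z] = 2*z^3 - 6*z^2 - 3*sqrt(2)*z^2 - 6*z + 8*sqrt(2)*z + 12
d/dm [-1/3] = 0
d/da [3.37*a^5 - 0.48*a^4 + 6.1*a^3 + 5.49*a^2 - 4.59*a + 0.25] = 16.85*a^4 - 1.92*a^3 + 18.3*a^2 + 10.98*a - 4.59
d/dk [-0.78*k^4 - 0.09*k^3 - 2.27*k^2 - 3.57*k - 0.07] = -3.12*k^3 - 0.27*k^2 - 4.54*k - 3.57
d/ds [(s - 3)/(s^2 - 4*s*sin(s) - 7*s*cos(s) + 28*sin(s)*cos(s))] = (s^2 - 4*s*sin(s) - 7*s*cos(s) + (s - 3)*(-7*s*sin(s) + 4*s*cos(s) - 2*s + 4*sin(s) + 7*cos(s) - 28*cos(2*s)) + 14*sin(2*s))/((s - 4*sin(s))^2*(s - 7*cos(s))^2)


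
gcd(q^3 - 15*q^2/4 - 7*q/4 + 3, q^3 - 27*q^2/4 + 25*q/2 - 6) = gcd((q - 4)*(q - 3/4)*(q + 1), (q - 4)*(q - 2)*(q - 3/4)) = q^2 - 19*q/4 + 3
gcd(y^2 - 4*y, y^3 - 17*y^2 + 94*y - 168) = y - 4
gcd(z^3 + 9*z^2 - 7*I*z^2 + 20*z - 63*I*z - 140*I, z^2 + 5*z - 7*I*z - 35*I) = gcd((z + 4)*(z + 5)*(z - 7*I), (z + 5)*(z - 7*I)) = z^2 + z*(5 - 7*I) - 35*I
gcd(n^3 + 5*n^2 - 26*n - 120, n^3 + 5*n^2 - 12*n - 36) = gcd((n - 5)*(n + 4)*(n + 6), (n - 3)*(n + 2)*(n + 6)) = n + 6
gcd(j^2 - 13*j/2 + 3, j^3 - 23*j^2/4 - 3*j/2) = j - 6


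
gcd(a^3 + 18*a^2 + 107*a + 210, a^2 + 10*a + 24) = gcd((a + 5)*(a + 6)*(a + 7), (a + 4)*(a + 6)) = a + 6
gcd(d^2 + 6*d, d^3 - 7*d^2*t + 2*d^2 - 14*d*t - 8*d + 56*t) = 1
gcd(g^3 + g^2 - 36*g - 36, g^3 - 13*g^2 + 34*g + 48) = g^2 - 5*g - 6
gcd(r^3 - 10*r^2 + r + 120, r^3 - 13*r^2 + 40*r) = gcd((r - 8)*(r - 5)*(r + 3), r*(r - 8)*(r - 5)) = r^2 - 13*r + 40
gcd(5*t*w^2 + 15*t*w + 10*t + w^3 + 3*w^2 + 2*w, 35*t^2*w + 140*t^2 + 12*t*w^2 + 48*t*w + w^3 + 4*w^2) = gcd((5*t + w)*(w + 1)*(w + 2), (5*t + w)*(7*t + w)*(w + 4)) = 5*t + w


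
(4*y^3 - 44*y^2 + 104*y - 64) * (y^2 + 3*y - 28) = 4*y^5 - 32*y^4 - 140*y^3 + 1480*y^2 - 3104*y + 1792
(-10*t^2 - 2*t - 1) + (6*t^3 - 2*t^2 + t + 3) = 6*t^3 - 12*t^2 - t + 2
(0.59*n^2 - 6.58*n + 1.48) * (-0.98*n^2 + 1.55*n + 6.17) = -0.5782*n^4 + 7.3629*n^3 - 8.0091*n^2 - 38.3046*n + 9.1316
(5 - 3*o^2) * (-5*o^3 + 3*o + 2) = 15*o^5 - 34*o^3 - 6*o^2 + 15*o + 10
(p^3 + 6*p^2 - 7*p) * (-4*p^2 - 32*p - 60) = -4*p^5 - 56*p^4 - 224*p^3 - 136*p^2 + 420*p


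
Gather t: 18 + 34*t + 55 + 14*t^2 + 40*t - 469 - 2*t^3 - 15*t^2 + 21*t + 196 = -2*t^3 - t^2 + 95*t - 200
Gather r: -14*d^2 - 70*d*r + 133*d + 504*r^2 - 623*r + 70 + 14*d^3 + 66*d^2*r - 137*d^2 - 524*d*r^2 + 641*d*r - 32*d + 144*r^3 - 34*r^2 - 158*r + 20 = 14*d^3 - 151*d^2 + 101*d + 144*r^3 + r^2*(470 - 524*d) + r*(66*d^2 + 571*d - 781) + 90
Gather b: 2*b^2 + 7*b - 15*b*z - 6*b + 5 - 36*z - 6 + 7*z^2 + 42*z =2*b^2 + b*(1 - 15*z) + 7*z^2 + 6*z - 1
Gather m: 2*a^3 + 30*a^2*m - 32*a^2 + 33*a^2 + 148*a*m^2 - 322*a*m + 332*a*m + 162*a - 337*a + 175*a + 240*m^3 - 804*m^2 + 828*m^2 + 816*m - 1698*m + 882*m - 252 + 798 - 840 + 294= 2*a^3 + a^2 + 240*m^3 + m^2*(148*a + 24) + m*(30*a^2 + 10*a)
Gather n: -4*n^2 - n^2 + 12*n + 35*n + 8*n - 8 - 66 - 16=-5*n^2 + 55*n - 90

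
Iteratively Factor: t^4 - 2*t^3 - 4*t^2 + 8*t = (t - 2)*(t^3 - 4*t) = (t - 2)^2*(t^2 + 2*t) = (t - 2)^2*(t + 2)*(t)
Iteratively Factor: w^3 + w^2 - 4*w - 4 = (w + 1)*(w^2 - 4) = (w + 1)*(w + 2)*(w - 2)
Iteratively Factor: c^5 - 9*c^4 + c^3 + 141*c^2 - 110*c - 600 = (c - 5)*(c^4 - 4*c^3 - 19*c^2 + 46*c + 120) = (c - 5)*(c + 2)*(c^3 - 6*c^2 - 7*c + 60) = (c - 5)*(c + 2)*(c + 3)*(c^2 - 9*c + 20) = (c - 5)^2*(c + 2)*(c + 3)*(c - 4)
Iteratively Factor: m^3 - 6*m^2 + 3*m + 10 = (m + 1)*(m^2 - 7*m + 10) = (m - 2)*(m + 1)*(m - 5)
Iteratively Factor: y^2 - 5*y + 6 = (y - 2)*(y - 3)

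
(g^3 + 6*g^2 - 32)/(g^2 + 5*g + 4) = (g^2 + 2*g - 8)/(g + 1)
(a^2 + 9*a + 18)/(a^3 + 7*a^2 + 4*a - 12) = (a + 3)/(a^2 + a - 2)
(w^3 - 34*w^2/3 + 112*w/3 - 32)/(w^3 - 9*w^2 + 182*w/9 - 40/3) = 3*(w - 4)/(3*w - 5)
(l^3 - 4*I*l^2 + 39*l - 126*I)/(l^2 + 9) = (l^2 - I*l + 42)/(l + 3*I)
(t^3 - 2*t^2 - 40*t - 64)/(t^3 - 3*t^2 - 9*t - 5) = (-t^3 + 2*t^2 + 40*t + 64)/(-t^3 + 3*t^2 + 9*t + 5)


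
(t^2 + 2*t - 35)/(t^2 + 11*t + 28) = (t - 5)/(t + 4)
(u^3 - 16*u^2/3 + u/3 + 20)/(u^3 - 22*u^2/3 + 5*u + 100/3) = (u - 3)/(u - 5)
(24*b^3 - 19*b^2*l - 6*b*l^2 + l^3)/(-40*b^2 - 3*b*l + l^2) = (-3*b^2 + 2*b*l + l^2)/(5*b + l)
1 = 1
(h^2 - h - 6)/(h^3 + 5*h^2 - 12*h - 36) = 1/(h + 6)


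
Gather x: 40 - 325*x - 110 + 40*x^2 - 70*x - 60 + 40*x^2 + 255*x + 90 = 80*x^2 - 140*x - 40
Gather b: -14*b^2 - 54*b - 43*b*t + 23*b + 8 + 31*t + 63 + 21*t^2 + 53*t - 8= -14*b^2 + b*(-43*t - 31) + 21*t^2 + 84*t + 63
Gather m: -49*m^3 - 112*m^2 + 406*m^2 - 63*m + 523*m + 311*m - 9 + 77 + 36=-49*m^3 + 294*m^2 + 771*m + 104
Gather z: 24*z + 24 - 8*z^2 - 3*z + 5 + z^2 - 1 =-7*z^2 + 21*z + 28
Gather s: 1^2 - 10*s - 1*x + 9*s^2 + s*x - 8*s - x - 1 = 9*s^2 + s*(x - 18) - 2*x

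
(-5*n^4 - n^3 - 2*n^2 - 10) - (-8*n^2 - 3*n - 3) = -5*n^4 - n^3 + 6*n^2 + 3*n - 7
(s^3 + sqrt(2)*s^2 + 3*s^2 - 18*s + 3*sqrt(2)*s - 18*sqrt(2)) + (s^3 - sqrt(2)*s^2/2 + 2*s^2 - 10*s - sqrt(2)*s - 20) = 2*s^3 + sqrt(2)*s^2/2 + 5*s^2 - 28*s + 2*sqrt(2)*s - 18*sqrt(2) - 20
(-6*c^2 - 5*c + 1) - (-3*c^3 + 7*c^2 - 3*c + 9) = 3*c^3 - 13*c^2 - 2*c - 8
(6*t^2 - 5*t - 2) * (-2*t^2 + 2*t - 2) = -12*t^4 + 22*t^3 - 18*t^2 + 6*t + 4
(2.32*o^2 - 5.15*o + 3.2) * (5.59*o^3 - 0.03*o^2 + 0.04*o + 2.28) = 12.9688*o^5 - 28.8581*o^4 + 18.1353*o^3 + 4.9876*o^2 - 11.614*o + 7.296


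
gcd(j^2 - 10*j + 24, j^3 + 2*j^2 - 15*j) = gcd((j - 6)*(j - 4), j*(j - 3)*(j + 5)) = 1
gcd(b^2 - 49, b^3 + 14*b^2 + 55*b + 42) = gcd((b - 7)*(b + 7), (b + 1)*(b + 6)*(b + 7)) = b + 7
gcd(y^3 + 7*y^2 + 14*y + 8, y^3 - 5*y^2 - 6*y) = y + 1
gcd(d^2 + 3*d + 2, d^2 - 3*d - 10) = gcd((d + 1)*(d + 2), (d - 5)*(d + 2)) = d + 2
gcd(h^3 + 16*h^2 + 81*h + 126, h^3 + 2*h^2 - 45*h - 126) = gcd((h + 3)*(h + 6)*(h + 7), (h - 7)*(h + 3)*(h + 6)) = h^2 + 9*h + 18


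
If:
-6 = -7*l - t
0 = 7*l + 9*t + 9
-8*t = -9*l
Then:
No Solution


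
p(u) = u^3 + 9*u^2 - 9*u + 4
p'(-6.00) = -9.00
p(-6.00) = 166.00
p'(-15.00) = 396.00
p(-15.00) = -1211.00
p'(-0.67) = -19.71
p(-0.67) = 13.77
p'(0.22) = -4.89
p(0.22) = 2.47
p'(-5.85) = -11.63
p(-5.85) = 164.45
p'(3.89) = 106.42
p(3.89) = 164.04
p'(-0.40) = -15.72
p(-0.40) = 8.98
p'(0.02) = -8.64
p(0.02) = 3.82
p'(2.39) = 51.16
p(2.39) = 47.55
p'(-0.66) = -19.57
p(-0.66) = 13.57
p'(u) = 3*u^2 + 18*u - 9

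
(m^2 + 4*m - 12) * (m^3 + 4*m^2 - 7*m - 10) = m^5 + 8*m^4 - 3*m^3 - 86*m^2 + 44*m + 120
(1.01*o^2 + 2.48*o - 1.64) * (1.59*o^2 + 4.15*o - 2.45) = 1.6059*o^4 + 8.1347*o^3 + 5.2099*o^2 - 12.882*o + 4.018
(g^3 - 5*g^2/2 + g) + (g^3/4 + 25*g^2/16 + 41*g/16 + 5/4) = 5*g^3/4 - 15*g^2/16 + 57*g/16 + 5/4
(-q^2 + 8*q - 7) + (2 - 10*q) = -q^2 - 2*q - 5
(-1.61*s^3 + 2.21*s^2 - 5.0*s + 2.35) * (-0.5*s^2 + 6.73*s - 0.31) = 0.805*s^5 - 11.9403*s^4 + 17.8724*s^3 - 35.5101*s^2 + 17.3655*s - 0.7285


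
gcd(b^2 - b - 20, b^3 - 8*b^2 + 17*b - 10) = b - 5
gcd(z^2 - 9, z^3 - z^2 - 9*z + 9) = z^2 - 9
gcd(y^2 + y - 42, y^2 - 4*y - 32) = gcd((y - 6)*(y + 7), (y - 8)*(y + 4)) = 1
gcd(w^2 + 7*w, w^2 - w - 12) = 1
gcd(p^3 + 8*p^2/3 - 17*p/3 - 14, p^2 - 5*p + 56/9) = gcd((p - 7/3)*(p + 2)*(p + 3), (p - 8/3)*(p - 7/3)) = p - 7/3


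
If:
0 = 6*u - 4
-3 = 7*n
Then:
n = -3/7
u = 2/3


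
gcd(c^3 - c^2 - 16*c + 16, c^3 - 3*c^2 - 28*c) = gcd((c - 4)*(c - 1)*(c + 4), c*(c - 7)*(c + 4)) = c + 4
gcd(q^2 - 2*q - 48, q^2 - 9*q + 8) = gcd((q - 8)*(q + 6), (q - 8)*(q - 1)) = q - 8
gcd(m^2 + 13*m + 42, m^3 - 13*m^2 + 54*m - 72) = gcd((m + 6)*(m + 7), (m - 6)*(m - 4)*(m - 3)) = 1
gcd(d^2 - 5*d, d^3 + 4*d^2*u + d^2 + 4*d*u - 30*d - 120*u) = d - 5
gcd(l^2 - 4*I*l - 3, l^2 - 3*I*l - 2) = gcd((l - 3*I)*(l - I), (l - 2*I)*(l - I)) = l - I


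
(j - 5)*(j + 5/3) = j^2 - 10*j/3 - 25/3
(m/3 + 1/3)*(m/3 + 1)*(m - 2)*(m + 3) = m^4/9 + 5*m^3/9 + m^2/9 - 7*m/3 - 2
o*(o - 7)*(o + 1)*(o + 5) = o^4 - o^3 - 37*o^2 - 35*o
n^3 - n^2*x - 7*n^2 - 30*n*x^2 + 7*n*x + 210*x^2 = (n - 7)*(n - 6*x)*(n + 5*x)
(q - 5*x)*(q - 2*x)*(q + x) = q^3 - 6*q^2*x + 3*q*x^2 + 10*x^3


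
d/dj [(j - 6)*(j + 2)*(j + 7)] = 3*j^2 + 6*j - 40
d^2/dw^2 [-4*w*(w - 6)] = -8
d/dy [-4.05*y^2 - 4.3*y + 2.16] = -8.1*y - 4.3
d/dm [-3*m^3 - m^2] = m*(-9*m - 2)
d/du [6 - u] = -1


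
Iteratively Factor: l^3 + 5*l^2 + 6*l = (l + 2)*(l^2 + 3*l) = (l + 2)*(l + 3)*(l)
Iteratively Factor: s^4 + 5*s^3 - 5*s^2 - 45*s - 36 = (s + 3)*(s^3 + 2*s^2 - 11*s - 12) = (s + 3)*(s + 4)*(s^2 - 2*s - 3) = (s - 3)*(s + 3)*(s + 4)*(s + 1)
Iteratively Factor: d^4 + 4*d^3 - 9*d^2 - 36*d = (d - 3)*(d^3 + 7*d^2 + 12*d) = (d - 3)*(d + 3)*(d^2 + 4*d) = (d - 3)*(d + 3)*(d + 4)*(d)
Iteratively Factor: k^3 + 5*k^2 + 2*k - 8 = (k + 2)*(k^2 + 3*k - 4) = (k + 2)*(k + 4)*(k - 1)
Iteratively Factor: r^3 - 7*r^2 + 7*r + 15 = (r - 3)*(r^2 - 4*r - 5) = (r - 3)*(r + 1)*(r - 5)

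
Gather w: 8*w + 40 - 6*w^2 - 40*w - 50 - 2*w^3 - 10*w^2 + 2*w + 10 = -2*w^3 - 16*w^2 - 30*w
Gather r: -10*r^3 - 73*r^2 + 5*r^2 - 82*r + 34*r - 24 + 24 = -10*r^3 - 68*r^2 - 48*r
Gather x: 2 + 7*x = 7*x + 2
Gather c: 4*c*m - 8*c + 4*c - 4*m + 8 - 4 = c*(4*m - 4) - 4*m + 4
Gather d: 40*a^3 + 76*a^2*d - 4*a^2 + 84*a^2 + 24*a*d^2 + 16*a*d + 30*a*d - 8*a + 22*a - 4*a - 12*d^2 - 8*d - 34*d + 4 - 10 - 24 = 40*a^3 + 80*a^2 + 10*a + d^2*(24*a - 12) + d*(76*a^2 + 46*a - 42) - 30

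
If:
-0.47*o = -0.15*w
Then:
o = 0.319148936170213*w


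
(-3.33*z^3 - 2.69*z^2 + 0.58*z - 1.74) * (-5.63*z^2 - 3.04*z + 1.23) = 18.7479*z^5 + 25.2679*z^4 + 0.8163*z^3 + 4.7243*z^2 + 6.003*z - 2.1402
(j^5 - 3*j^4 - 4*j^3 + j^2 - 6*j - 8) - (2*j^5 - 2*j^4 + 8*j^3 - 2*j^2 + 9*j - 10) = -j^5 - j^4 - 12*j^3 + 3*j^2 - 15*j + 2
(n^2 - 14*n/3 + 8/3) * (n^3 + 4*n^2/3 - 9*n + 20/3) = n^5 - 10*n^4/3 - 113*n^3/9 + 470*n^2/9 - 496*n/9 + 160/9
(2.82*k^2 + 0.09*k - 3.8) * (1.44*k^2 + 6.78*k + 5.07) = 4.0608*k^4 + 19.2492*k^3 + 9.4356*k^2 - 25.3077*k - 19.266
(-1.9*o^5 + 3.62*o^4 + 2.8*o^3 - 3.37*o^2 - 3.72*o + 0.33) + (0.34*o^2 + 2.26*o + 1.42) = -1.9*o^5 + 3.62*o^4 + 2.8*o^3 - 3.03*o^2 - 1.46*o + 1.75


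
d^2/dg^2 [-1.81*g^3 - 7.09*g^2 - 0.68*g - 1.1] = -10.86*g - 14.18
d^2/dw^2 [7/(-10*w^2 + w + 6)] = 14*(-100*w^2 + 10*w + (20*w - 1)^2 + 60)/(-10*w^2 + w + 6)^3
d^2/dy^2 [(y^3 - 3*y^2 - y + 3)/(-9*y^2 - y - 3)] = 2*(80*y^3 - 981*y^2 - 189*y + 102)/(729*y^6 + 243*y^5 + 756*y^4 + 163*y^3 + 252*y^2 + 27*y + 27)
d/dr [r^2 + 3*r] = 2*r + 3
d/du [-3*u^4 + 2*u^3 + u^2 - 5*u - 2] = -12*u^3 + 6*u^2 + 2*u - 5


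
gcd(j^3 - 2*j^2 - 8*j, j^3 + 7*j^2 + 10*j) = j^2 + 2*j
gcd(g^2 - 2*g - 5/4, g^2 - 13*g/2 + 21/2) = 1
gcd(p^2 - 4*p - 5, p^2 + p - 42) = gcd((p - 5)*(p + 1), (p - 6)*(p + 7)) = 1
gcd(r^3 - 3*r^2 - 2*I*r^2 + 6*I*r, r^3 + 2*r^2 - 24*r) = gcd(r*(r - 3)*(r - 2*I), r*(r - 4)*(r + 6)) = r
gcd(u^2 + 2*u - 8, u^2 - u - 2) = u - 2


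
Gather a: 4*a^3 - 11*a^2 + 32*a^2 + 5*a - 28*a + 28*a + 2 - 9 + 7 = 4*a^3 + 21*a^2 + 5*a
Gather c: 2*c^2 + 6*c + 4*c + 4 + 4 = 2*c^2 + 10*c + 8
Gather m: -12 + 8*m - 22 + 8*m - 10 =16*m - 44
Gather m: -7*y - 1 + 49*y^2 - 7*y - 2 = 49*y^2 - 14*y - 3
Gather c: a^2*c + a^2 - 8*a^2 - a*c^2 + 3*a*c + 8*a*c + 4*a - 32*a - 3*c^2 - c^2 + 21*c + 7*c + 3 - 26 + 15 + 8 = -7*a^2 - 28*a + c^2*(-a - 4) + c*(a^2 + 11*a + 28)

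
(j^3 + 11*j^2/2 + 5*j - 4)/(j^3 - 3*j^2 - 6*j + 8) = (j^2 + 7*j/2 - 2)/(j^2 - 5*j + 4)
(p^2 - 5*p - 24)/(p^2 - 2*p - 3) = (-p^2 + 5*p + 24)/(-p^2 + 2*p + 3)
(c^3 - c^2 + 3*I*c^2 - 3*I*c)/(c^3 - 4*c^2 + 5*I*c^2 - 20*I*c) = (c^2 + c*(-1 + 3*I) - 3*I)/(c^2 + c*(-4 + 5*I) - 20*I)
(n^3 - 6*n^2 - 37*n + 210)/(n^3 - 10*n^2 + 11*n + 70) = (n + 6)/(n + 2)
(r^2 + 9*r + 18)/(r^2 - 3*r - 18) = (r + 6)/(r - 6)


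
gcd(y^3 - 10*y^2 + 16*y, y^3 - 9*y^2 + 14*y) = y^2 - 2*y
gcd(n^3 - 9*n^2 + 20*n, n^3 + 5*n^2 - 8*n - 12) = 1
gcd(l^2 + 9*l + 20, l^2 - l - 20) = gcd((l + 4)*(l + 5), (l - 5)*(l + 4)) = l + 4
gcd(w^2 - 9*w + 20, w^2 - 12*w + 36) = 1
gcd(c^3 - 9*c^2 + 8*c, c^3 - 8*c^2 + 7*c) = c^2 - c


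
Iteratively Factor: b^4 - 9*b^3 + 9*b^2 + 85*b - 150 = (b - 5)*(b^3 - 4*b^2 - 11*b + 30) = (b - 5)*(b - 2)*(b^2 - 2*b - 15) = (b - 5)*(b - 2)*(b + 3)*(b - 5)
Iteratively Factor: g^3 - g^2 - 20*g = (g)*(g^2 - g - 20) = g*(g - 5)*(g + 4)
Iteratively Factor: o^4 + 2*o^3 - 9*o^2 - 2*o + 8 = (o + 1)*(o^3 + o^2 - 10*o + 8) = (o - 1)*(o + 1)*(o^2 + 2*o - 8) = (o - 1)*(o + 1)*(o + 4)*(o - 2)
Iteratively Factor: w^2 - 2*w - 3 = (w + 1)*(w - 3)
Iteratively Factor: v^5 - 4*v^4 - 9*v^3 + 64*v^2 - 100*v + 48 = (v + 4)*(v^4 - 8*v^3 + 23*v^2 - 28*v + 12) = (v - 2)*(v + 4)*(v^3 - 6*v^2 + 11*v - 6) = (v - 2)*(v - 1)*(v + 4)*(v^2 - 5*v + 6) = (v - 2)^2*(v - 1)*(v + 4)*(v - 3)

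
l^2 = l^2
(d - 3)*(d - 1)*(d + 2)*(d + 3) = d^4 + d^3 - 11*d^2 - 9*d + 18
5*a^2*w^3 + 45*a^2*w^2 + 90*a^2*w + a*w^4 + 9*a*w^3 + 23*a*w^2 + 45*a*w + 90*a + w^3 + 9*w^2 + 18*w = (5*a + w)*(w + 3)*(w + 6)*(a*w + 1)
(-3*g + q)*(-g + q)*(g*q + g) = 3*g^3*q + 3*g^3 - 4*g^2*q^2 - 4*g^2*q + g*q^3 + g*q^2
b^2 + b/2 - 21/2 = (b - 3)*(b + 7/2)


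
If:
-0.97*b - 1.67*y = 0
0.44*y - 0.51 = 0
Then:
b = -2.00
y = 1.16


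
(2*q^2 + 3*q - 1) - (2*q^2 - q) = 4*q - 1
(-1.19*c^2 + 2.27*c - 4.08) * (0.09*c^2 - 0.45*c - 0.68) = -0.1071*c^4 + 0.7398*c^3 - 0.5795*c^2 + 0.2924*c + 2.7744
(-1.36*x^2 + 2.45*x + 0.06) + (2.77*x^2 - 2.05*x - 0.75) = 1.41*x^2 + 0.4*x - 0.69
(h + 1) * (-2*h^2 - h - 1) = -2*h^3 - 3*h^2 - 2*h - 1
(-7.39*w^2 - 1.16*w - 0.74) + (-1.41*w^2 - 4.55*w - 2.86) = -8.8*w^2 - 5.71*w - 3.6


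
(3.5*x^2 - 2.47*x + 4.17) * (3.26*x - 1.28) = 11.41*x^3 - 12.5322*x^2 + 16.7558*x - 5.3376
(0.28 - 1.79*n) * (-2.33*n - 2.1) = 4.1707*n^2 + 3.1066*n - 0.588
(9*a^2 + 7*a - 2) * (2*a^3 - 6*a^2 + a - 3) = 18*a^5 - 40*a^4 - 37*a^3 - 8*a^2 - 23*a + 6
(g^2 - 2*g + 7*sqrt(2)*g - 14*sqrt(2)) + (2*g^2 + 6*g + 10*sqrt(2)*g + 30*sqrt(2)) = 3*g^2 + 4*g + 17*sqrt(2)*g + 16*sqrt(2)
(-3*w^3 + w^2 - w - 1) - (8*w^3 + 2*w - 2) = -11*w^3 + w^2 - 3*w + 1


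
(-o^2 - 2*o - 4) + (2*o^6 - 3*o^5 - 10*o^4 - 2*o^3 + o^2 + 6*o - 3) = 2*o^6 - 3*o^5 - 10*o^4 - 2*o^3 + 4*o - 7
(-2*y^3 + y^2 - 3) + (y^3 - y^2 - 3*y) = -y^3 - 3*y - 3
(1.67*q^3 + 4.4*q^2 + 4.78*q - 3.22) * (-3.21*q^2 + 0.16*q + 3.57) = -5.3607*q^5 - 13.8568*q^4 - 8.6779*q^3 + 26.809*q^2 + 16.5494*q - 11.4954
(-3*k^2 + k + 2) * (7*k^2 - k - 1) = -21*k^4 + 10*k^3 + 16*k^2 - 3*k - 2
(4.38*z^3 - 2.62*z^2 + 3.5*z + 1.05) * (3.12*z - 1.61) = 13.6656*z^4 - 15.2262*z^3 + 15.1382*z^2 - 2.359*z - 1.6905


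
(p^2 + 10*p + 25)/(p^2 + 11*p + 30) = (p + 5)/(p + 6)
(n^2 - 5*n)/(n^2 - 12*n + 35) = n/(n - 7)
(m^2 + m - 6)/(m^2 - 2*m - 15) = (m - 2)/(m - 5)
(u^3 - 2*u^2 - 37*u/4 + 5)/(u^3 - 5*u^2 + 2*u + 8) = (u^2 + 2*u - 5/4)/(u^2 - u - 2)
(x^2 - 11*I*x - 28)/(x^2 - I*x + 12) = (x - 7*I)/(x + 3*I)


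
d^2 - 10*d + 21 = (d - 7)*(d - 3)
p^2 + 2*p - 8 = (p - 2)*(p + 4)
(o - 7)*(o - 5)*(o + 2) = o^3 - 10*o^2 + 11*o + 70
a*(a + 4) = a^2 + 4*a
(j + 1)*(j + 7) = j^2 + 8*j + 7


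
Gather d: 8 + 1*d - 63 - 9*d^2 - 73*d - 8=-9*d^2 - 72*d - 63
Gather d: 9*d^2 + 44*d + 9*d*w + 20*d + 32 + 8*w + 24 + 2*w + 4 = 9*d^2 + d*(9*w + 64) + 10*w + 60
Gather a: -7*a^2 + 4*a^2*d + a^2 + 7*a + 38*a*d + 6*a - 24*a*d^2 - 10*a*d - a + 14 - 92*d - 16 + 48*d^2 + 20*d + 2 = a^2*(4*d - 6) + a*(-24*d^2 + 28*d + 12) + 48*d^2 - 72*d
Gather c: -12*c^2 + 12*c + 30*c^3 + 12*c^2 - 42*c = 30*c^3 - 30*c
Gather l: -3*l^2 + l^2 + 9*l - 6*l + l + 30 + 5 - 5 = -2*l^2 + 4*l + 30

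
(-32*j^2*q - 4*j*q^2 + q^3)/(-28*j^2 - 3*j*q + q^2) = q*(-8*j + q)/(-7*j + q)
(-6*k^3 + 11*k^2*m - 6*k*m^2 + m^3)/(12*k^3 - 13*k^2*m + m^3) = (-2*k + m)/(4*k + m)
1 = 1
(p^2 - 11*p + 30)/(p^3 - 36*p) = (p - 5)/(p*(p + 6))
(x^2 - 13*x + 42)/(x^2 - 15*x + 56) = (x - 6)/(x - 8)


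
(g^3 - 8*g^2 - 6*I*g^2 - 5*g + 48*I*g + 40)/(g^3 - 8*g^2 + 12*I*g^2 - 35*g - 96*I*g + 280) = (g^2 - 6*I*g - 5)/(g^2 + 12*I*g - 35)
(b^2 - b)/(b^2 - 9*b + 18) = b*(b - 1)/(b^2 - 9*b + 18)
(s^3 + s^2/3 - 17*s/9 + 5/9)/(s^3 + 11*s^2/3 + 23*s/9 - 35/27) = 3*(s - 1)/(3*s + 7)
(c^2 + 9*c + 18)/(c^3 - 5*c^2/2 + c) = 2*(c^2 + 9*c + 18)/(c*(2*c^2 - 5*c + 2))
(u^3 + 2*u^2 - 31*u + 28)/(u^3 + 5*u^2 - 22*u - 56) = (u - 1)/(u + 2)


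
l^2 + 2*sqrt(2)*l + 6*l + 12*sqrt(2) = (l + 6)*(l + 2*sqrt(2))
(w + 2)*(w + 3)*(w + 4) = w^3 + 9*w^2 + 26*w + 24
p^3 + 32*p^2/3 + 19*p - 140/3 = (p - 4/3)*(p + 5)*(p + 7)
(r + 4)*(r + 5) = r^2 + 9*r + 20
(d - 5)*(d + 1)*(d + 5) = d^3 + d^2 - 25*d - 25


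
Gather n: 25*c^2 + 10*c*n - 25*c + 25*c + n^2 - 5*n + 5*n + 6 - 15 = 25*c^2 + 10*c*n + n^2 - 9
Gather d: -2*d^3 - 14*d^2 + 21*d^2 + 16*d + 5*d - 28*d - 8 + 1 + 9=-2*d^3 + 7*d^2 - 7*d + 2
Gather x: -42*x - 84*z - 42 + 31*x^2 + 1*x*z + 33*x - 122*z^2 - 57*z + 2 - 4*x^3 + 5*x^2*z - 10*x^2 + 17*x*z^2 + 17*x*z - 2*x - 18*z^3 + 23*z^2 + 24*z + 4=-4*x^3 + x^2*(5*z + 21) + x*(17*z^2 + 18*z - 11) - 18*z^3 - 99*z^2 - 117*z - 36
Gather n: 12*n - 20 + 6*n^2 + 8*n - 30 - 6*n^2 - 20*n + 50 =0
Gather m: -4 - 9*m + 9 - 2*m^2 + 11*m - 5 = -2*m^2 + 2*m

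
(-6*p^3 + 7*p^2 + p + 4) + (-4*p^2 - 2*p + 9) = -6*p^3 + 3*p^2 - p + 13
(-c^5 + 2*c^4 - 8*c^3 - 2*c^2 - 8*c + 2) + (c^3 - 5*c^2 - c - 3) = -c^5 + 2*c^4 - 7*c^3 - 7*c^2 - 9*c - 1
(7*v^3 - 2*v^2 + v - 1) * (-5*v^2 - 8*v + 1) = -35*v^5 - 46*v^4 + 18*v^3 - 5*v^2 + 9*v - 1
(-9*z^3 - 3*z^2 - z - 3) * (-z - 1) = 9*z^4 + 12*z^3 + 4*z^2 + 4*z + 3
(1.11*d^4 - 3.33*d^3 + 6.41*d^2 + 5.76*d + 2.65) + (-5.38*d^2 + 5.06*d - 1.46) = 1.11*d^4 - 3.33*d^3 + 1.03*d^2 + 10.82*d + 1.19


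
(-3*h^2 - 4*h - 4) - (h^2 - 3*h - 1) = -4*h^2 - h - 3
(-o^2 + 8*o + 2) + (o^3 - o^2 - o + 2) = o^3 - 2*o^2 + 7*o + 4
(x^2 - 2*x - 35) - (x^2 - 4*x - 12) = 2*x - 23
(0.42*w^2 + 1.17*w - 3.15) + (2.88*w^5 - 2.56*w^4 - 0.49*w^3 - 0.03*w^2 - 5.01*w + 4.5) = 2.88*w^5 - 2.56*w^4 - 0.49*w^3 + 0.39*w^2 - 3.84*w + 1.35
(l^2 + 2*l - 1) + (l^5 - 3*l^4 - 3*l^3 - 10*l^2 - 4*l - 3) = l^5 - 3*l^4 - 3*l^3 - 9*l^2 - 2*l - 4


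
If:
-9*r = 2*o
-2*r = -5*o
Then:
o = 0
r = 0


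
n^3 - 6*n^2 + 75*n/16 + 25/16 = (n - 5)*(n - 5/4)*(n + 1/4)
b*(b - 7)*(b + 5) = b^3 - 2*b^2 - 35*b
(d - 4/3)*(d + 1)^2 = d^3 + 2*d^2/3 - 5*d/3 - 4/3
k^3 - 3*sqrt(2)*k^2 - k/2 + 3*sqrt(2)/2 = (k - 3*sqrt(2))*(k - sqrt(2)/2)*(k + sqrt(2)/2)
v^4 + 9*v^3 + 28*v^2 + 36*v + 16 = (v + 1)*(v + 2)^2*(v + 4)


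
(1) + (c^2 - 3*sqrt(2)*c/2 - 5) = c^2 - 3*sqrt(2)*c/2 - 4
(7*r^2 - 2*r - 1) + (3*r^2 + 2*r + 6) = 10*r^2 + 5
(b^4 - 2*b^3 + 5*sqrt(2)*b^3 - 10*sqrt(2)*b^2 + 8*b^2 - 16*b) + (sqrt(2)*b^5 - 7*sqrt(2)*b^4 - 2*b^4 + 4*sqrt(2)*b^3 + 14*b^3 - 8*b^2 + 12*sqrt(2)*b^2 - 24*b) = sqrt(2)*b^5 - 7*sqrt(2)*b^4 - b^4 + 12*b^3 + 9*sqrt(2)*b^3 + 2*sqrt(2)*b^2 - 40*b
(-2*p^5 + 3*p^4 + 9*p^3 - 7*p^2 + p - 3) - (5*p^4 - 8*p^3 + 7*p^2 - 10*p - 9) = -2*p^5 - 2*p^4 + 17*p^3 - 14*p^2 + 11*p + 6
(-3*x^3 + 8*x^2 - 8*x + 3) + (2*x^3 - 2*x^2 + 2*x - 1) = -x^3 + 6*x^2 - 6*x + 2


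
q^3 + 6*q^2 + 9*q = q*(q + 3)^2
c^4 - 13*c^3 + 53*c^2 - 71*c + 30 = (c - 6)*(c - 5)*(c - 1)^2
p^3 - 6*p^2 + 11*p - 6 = (p - 3)*(p - 2)*(p - 1)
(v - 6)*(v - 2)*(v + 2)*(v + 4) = v^4 - 2*v^3 - 28*v^2 + 8*v + 96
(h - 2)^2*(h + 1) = h^3 - 3*h^2 + 4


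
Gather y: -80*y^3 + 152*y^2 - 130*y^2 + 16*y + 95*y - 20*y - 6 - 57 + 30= -80*y^3 + 22*y^2 + 91*y - 33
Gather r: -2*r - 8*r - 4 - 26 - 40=-10*r - 70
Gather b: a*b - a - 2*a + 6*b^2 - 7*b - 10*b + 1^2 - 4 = -3*a + 6*b^2 + b*(a - 17) - 3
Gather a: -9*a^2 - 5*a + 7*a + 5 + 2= -9*a^2 + 2*a + 7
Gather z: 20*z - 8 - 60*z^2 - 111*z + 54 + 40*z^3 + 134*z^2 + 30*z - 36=40*z^3 + 74*z^2 - 61*z + 10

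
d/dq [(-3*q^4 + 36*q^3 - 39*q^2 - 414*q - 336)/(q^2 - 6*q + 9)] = 6*(-q^4 + 12*q^3 - 54*q^2 + 108*q + 319)/(q^3 - 9*q^2 + 27*q - 27)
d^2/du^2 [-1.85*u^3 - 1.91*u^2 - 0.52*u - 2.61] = -11.1*u - 3.82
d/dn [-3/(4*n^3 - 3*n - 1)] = 9*(4*n^2 - 1)/(-4*n^3 + 3*n + 1)^2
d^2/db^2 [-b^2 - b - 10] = -2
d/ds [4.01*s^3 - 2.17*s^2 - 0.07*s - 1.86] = 12.03*s^2 - 4.34*s - 0.07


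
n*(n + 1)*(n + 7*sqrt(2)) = n^3 + n^2 + 7*sqrt(2)*n^2 + 7*sqrt(2)*n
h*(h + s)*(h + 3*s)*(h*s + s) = h^4*s + 4*h^3*s^2 + h^3*s + 3*h^2*s^3 + 4*h^2*s^2 + 3*h*s^3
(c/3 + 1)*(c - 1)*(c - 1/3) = c^3/3 + 5*c^2/9 - 11*c/9 + 1/3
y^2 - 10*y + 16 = (y - 8)*(y - 2)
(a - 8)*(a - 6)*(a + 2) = a^3 - 12*a^2 + 20*a + 96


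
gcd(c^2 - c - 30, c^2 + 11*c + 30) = c + 5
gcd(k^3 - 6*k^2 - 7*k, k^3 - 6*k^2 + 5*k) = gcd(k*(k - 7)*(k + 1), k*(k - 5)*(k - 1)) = k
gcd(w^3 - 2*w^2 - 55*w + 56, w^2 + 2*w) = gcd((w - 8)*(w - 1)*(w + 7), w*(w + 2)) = 1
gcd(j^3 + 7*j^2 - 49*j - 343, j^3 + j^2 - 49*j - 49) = j^2 - 49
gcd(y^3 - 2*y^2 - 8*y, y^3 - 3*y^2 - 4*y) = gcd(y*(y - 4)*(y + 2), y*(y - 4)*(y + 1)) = y^2 - 4*y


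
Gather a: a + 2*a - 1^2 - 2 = 3*a - 3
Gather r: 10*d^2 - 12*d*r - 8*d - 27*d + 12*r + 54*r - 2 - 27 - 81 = 10*d^2 - 35*d + r*(66 - 12*d) - 110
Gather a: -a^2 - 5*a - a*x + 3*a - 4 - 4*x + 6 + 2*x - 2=-a^2 + a*(-x - 2) - 2*x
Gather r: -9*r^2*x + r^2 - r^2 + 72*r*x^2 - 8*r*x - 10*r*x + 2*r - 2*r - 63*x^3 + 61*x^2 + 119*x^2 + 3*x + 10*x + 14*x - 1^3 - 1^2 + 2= -9*r^2*x + r*(72*x^2 - 18*x) - 63*x^3 + 180*x^2 + 27*x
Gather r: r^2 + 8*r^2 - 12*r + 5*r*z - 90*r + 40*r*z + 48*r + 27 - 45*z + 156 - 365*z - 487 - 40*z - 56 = 9*r^2 + r*(45*z - 54) - 450*z - 360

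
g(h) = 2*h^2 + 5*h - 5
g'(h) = 4*h + 5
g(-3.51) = 2.09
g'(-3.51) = -9.04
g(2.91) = 26.49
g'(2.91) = 16.64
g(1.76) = 10.00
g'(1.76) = 12.04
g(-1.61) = -7.87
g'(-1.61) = -1.44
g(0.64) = -0.98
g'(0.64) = 7.56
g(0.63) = -1.06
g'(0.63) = 7.52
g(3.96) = 46.16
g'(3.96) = 20.84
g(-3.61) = 3.01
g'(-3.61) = -9.44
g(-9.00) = 112.00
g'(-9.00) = -31.00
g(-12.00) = 223.00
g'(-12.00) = -43.00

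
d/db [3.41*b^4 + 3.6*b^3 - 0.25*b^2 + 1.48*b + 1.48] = 13.64*b^3 + 10.8*b^2 - 0.5*b + 1.48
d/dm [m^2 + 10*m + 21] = 2*m + 10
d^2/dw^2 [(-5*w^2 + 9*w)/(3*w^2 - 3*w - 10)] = 4*(18*w^3 - 225*w^2 + 405*w - 385)/(27*w^6 - 81*w^5 - 189*w^4 + 513*w^3 + 630*w^2 - 900*w - 1000)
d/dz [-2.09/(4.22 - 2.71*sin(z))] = -5.6639*cos(z)/(2.71*sin(z) - 4.22)^2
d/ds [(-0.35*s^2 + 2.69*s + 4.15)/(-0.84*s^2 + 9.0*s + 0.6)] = (-0.8904*s^2 + 6.552*s - 35.736)/(0.7056*s^4 - 15.12*s^3 + 79.992*s^2 + 10.8*s + 0.36)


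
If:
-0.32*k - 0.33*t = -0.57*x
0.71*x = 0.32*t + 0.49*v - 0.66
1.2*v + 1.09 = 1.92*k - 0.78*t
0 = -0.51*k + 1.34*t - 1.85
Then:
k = 7.28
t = 4.15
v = 8.04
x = 6.49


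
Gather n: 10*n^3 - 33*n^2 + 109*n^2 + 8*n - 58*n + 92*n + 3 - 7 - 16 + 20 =10*n^3 + 76*n^2 + 42*n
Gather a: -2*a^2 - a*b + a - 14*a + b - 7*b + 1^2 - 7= -2*a^2 + a*(-b - 13) - 6*b - 6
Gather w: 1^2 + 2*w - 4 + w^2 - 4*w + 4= w^2 - 2*w + 1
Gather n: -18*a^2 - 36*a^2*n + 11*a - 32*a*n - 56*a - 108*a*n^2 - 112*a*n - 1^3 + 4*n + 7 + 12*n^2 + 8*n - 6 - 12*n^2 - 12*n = -18*a^2 - 108*a*n^2 - 45*a + n*(-36*a^2 - 144*a)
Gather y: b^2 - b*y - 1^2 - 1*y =b^2 + y*(-b - 1) - 1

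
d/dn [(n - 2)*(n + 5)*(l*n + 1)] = 3*l*n^2 + 6*l*n - 10*l + 2*n + 3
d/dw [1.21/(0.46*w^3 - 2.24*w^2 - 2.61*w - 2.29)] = (-1.6698*w^2 + 5.4208*w + 3.1581)/(-0.46*w^3 + 2.24*w^2 + 2.61*w + 2.29)^2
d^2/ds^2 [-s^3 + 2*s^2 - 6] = 4 - 6*s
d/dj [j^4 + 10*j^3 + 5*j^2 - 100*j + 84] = 4*j^3 + 30*j^2 + 10*j - 100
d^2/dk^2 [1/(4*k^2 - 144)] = 3*(k^2 + 12)/(2*(k^2 - 36)^3)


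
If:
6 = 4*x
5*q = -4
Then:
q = -4/5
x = 3/2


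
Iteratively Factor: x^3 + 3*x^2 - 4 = (x + 2)*(x^2 + x - 2) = (x - 1)*(x + 2)*(x + 2)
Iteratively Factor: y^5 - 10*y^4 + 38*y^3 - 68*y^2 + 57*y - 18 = (y - 3)*(y^4 - 7*y^3 + 17*y^2 - 17*y + 6) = (y - 3)^2*(y^3 - 4*y^2 + 5*y - 2) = (y - 3)^2*(y - 1)*(y^2 - 3*y + 2) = (y - 3)^2*(y - 2)*(y - 1)*(y - 1)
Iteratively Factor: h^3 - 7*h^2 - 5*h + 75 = (h + 3)*(h^2 - 10*h + 25) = (h - 5)*(h + 3)*(h - 5)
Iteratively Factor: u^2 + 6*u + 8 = (u + 2)*(u + 4)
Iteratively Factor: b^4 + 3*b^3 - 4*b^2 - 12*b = (b + 2)*(b^3 + b^2 - 6*b) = (b + 2)*(b + 3)*(b^2 - 2*b) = b*(b + 2)*(b + 3)*(b - 2)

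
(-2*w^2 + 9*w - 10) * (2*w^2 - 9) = -4*w^4 + 18*w^3 - 2*w^2 - 81*w + 90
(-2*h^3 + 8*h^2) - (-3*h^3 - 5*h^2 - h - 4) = h^3 + 13*h^2 + h + 4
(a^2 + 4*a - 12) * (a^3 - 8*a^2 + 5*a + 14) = a^5 - 4*a^4 - 39*a^3 + 130*a^2 - 4*a - 168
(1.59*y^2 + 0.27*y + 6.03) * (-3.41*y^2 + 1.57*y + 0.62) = -5.4219*y^4 + 1.5756*y^3 - 19.1526*y^2 + 9.6345*y + 3.7386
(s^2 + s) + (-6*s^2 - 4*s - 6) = -5*s^2 - 3*s - 6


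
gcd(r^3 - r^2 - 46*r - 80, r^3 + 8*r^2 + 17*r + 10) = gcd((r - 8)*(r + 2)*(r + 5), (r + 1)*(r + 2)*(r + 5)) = r^2 + 7*r + 10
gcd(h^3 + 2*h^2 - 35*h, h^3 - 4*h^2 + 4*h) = h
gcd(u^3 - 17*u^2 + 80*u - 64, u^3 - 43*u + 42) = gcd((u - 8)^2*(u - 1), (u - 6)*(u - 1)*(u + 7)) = u - 1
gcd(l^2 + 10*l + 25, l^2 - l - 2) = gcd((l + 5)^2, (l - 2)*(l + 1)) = 1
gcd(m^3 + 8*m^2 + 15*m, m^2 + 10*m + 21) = m + 3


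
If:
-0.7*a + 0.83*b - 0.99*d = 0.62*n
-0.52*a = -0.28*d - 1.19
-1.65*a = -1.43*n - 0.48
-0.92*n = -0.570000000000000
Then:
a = 0.83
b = -2.07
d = -2.71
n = 0.62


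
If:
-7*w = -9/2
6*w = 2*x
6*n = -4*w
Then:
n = -3/7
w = 9/14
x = 27/14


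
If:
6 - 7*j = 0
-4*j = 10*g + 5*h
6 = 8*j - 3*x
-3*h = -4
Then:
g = -106/105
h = 4/3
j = 6/7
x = 2/7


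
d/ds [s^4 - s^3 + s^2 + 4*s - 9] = 4*s^3 - 3*s^2 + 2*s + 4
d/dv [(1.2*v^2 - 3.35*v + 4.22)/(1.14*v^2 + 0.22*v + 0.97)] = (4.083*v^2 - 7.2936*v - 4.1779)/(1.2996*v^4 + 0.5016*v^3 + 2.26*v^2 + 0.4268*v + 0.9409)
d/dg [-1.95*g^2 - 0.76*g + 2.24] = -3.9*g - 0.76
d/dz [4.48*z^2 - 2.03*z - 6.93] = 8.96*z - 2.03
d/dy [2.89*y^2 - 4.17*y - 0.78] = 5.78*y - 4.17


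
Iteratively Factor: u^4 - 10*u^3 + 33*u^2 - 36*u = (u - 3)*(u^3 - 7*u^2 + 12*u) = (u - 3)^2*(u^2 - 4*u) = u*(u - 3)^2*(u - 4)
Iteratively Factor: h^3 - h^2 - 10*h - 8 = (h - 4)*(h^2 + 3*h + 2) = (h - 4)*(h + 1)*(h + 2)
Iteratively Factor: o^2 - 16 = (o + 4)*(o - 4)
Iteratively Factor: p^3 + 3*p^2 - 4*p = (p + 4)*(p^2 - p) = (p - 1)*(p + 4)*(p)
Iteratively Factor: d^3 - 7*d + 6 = (d + 3)*(d^2 - 3*d + 2) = (d - 1)*(d + 3)*(d - 2)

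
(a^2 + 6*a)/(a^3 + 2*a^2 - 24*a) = 1/(a - 4)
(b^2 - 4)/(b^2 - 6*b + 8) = (b + 2)/(b - 4)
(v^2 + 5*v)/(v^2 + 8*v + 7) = v*(v + 5)/(v^2 + 8*v + 7)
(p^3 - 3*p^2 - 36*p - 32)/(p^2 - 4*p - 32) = p + 1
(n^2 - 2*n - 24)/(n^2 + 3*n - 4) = (n - 6)/(n - 1)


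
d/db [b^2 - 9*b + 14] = 2*b - 9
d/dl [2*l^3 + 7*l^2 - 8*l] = 6*l^2 + 14*l - 8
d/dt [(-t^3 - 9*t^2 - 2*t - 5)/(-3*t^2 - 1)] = (3*t^4 - 3*t^2 - 12*t + 2)/(9*t^4 + 6*t^2 + 1)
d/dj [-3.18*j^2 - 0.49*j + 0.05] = -6.36*j - 0.49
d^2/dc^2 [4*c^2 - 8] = 8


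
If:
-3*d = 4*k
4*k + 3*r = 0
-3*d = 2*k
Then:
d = 0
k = 0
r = 0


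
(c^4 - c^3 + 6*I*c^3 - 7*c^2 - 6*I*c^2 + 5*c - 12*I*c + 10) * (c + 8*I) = c^5 - c^4 + 14*I*c^4 - 55*c^3 - 14*I*c^3 + 53*c^2 - 68*I*c^2 + 106*c + 40*I*c + 80*I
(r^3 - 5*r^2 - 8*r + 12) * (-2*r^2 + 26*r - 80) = -2*r^5 + 36*r^4 - 194*r^3 + 168*r^2 + 952*r - 960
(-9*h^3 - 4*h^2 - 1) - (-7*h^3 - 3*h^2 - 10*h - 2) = -2*h^3 - h^2 + 10*h + 1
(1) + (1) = 2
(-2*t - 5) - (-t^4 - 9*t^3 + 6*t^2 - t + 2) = t^4 + 9*t^3 - 6*t^2 - t - 7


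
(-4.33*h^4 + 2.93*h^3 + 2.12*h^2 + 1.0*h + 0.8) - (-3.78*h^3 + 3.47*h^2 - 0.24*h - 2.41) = -4.33*h^4 + 6.71*h^3 - 1.35*h^2 + 1.24*h + 3.21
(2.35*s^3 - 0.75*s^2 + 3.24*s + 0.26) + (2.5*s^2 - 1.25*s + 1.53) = 2.35*s^3 + 1.75*s^2 + 1.99*s + 1.79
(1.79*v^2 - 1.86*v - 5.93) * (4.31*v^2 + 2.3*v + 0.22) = 7.7149*v^4 - 3.8996*v^3 - 29.4425*v^2 - 14.0482*v - 1.3046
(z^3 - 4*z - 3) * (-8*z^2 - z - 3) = -8*z^5 - z^4 + 29*z^3 + 28*z^2 + 15*z + 9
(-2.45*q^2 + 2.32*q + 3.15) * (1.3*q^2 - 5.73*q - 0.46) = -3.185*q^4 + 17.0545*q^3 - 8.0716*q^2 - 19.1167*q - 1.449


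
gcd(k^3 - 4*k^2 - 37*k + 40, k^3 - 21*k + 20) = k^2 + 4*k - 5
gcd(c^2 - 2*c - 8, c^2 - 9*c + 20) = c - 4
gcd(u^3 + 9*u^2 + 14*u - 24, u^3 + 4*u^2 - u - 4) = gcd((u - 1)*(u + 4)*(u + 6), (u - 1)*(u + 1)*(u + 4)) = u^2 + 3*u - 4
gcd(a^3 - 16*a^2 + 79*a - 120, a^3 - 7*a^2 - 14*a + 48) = a - 8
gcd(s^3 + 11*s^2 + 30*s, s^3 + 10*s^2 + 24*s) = s^2 + 6*s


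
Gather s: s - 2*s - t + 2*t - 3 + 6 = -s + t + 3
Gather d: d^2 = d^2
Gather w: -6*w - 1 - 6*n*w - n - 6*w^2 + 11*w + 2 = -n - 6*w^2 + w*(5 - 6*n) + 1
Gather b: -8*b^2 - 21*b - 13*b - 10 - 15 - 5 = -8*b^2 - 34*b - 30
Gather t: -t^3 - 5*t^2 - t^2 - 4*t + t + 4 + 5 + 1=-t^3 - 6*t^2 - 3*t + 10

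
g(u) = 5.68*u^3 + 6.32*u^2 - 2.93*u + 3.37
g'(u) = 17.04*u^2 + 12.64*u - 2.93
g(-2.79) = -62.62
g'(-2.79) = 94.45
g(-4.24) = -303.55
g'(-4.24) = 249.81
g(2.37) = 107.54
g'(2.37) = 122.74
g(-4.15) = -281.59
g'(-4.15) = 238.09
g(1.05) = 13.84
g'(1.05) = 29.13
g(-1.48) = 3.14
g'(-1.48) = 15.69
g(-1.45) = 3.59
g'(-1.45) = 14.57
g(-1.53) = 2.30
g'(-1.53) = 17.62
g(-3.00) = -84.32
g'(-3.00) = 112.51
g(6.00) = 1440.19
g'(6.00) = 686.35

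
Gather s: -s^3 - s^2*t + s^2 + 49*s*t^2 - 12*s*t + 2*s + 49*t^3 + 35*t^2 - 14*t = -s^3 + s^2*(1 - t) + s*(49*t^2 - 12*t + 2) + 49*t^3 + 35*t^2 - 14*t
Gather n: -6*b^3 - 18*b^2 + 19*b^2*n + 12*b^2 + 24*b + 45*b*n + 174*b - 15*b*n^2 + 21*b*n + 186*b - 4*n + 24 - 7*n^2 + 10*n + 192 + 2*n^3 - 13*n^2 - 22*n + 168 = -6*b^3 - 6*b^2 + 384*b + 2*n^3 + n^2*(-15*b - 20) + n*(19*b^2 + 66*b - 16) + 384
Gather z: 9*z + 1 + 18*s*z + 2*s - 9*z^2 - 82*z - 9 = 2*s - 9*z^2 + z*(18*s - 73) - 8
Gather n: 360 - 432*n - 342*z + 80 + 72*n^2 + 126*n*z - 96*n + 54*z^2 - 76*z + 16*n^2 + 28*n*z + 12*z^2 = 88*n^2 + n*(154*z - 528) + 66*z^2 - 418*z + 440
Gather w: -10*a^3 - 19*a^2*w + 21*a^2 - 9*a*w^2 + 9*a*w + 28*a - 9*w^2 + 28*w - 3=-10*a^3 + 21*a^2 + 28*a + w^2*(-9*a - 9) + w*(-19*a^2 + 9*a + 28) - 3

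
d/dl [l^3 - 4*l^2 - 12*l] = 3*l^2 - 8*l - 12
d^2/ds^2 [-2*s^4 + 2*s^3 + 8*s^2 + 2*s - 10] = -24*s^2 + 12*s + 16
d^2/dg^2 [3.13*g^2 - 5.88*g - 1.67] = 6.26000000000000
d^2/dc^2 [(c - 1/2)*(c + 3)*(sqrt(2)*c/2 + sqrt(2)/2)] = sqrt(2)*(6*c + 7)/2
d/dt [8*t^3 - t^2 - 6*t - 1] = 24*t^2 - 2*t - 6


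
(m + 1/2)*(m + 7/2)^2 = m^3 + 15*m^2/2 + 63*m/4 + 49/8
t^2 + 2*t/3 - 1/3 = (t - 1/3)*(t + 1)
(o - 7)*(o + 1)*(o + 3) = o^3 - 3*o^2 - 25*o - 21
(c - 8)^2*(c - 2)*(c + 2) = c^4 - 16*c^3 + 60*c^2 + 64*c - 256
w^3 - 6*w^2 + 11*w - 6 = (w - 3)*(w - 2)*(w - 1)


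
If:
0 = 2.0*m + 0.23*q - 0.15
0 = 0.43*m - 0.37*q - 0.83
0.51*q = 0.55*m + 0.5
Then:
No Solution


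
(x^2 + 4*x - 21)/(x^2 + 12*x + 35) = (x - 3)/(x + 5)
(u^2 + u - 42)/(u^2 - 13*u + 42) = (u + 7)/(u - 7)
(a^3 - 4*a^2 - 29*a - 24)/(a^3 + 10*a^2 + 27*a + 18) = (a - 8)/(a + 6)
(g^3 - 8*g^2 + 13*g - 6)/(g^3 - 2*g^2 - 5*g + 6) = (g^2 - 7*g + 6)/(g^2 - g - 6)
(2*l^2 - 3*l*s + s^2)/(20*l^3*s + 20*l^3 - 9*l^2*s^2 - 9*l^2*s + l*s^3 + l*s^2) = (2*l^2 - 3*l*s + s^2)/(l*(20*l^2*s + 20*l^2 - 9*l*s^2 - 9*l*s + s^3 + s^2))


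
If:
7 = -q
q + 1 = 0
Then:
No Solution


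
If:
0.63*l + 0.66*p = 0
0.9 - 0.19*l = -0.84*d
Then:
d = -0.236961451247166*p - 1.07142857142857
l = -1.04761904761905*p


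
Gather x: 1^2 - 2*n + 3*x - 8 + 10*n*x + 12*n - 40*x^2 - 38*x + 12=10*n - 40*x^2 + x*(10*n - 35) + 5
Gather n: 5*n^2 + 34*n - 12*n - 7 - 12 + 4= 5*n^2 + 22*n - 15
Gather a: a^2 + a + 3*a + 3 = a^2 + 4*a + 3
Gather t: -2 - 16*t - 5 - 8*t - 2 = -24*t - 9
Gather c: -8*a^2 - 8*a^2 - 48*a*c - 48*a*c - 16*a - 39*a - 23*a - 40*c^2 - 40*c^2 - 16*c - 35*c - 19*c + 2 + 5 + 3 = -16*a^2 - 78*a - 80*c^2 + c*(-96*a - 70) + 10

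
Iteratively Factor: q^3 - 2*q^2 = (q)*(q^2 - 2*q) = q*(q - 2)*(q)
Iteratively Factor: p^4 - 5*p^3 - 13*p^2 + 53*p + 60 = (p - 5)*(p^3 - 13*p - 12) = (p - 5)*(p - 4)*(p^2 + 4*p + 3) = (p - 5)*(p - 4)*(p + 1)*(p + 3)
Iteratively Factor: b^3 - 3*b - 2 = (b + 1)*(b^2 - b - 2) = (b + 1)^2*(b - 2)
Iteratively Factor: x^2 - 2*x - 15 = (x + 3)*(x - 5)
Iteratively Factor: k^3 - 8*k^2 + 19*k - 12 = (k - 3)*(k^2 - 5*k + 4) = (k - 3)*(k - 1)*(k - 4)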